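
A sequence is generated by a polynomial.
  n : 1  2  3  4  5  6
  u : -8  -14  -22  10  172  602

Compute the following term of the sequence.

1486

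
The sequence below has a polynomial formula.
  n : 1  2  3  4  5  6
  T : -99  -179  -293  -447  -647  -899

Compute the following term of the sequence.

-80, -114, -154, -200, -252
-34, -40, -46, -52
-6, -6, -6
Constant third difference = -6, so extend:
-52 − 6 = -58;  -252 − 58 = -310;  -899 − 310 = -1209

-1209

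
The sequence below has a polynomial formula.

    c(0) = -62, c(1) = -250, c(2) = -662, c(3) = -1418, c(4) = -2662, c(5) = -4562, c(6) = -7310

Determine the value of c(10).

Δ: -188, -412, -756, -1244, -1900, -2748
Δ²: -224, -344, -488, -656, -848
Δ³: -120, -144, -168, -192
Δ⁴: -24, -24, -24
Fourth differences constant at -24.
-192 − 24 = -216;  -848 − 216 = -1064;  -2748 − 1064 = -3812;  -7310 − 3812 = -11122
-216 − 24 = -240;  -1064 − 240 = -1304;  -3812 − 1304 = -5116;  -11122 − 5116 = -16238
-240 − 24 = -264;  -1304 − 264 = -1568;  -5116 − 1568 = -6684;  -16238 − 6684 = -22922
-264 − 24 = -288;  -1568 − 288 = -1856;  -6684 − 1856 = -8540;  -22922 − 8540 = -31462

-31462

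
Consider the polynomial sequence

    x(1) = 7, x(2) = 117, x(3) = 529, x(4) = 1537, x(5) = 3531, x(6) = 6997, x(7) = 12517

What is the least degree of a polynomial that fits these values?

4

First differences: 110, 412, 1008, 1994, 3466, 5520
Second differences: 302, 596, 986, 1472, 2054
Third differences: 294, 390, 486, 582
Fourth differences: 96, 96, 96
The fourth differences are constant, so the polynomial has degree 4.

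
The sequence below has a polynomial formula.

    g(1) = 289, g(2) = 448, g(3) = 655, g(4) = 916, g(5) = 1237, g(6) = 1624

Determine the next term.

159 , 207 , 261 , 321 , 387
48 , 54 , 60 , 66
6 , 6 , 6
The third differences are constant (6).
66 + 6 = 72;  387 + 72 = 459;  1624 + 459 = 2083

2083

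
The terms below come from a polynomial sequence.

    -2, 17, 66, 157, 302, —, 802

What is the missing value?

513

Using the first 5 terms:
First differences: 19  49  91  145
Second differences: 30  42  54
Third differences: 12  12
Constant third difference = 12.
Extend forward: 54 + 12 = 66;  145 + 66 = 211;  302 + 211 = 513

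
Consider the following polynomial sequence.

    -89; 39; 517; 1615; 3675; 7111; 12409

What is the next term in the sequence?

20127

First differences: 128, 478, 1098, 2060, 3436, 5298
Second differences: 350, 620, 962, 1376, 1862
Third differences: 270, 342, 414, 486
Fourth differences: 72, 72, 72
The fourth differences are constant (72).
486 + 72 = 558;  1862 + 558 = 2420;  5298 + 2420 = 7718;  12409 + 7718 = 20127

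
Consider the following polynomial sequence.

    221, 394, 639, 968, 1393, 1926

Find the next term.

2579

173, 245, 329, 425, 533
72, 84, 96, 108
12, 12, 12
The third differences are constant (12).
108 + 12 = 120;  533 + 120 = 653;  1926 + 653 = 2579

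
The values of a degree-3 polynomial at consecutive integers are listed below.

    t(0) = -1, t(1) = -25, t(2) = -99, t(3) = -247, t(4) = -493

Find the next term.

-861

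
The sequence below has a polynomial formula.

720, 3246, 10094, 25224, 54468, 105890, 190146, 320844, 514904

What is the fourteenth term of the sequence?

Δ: 2526, 6848, 15130, 29244, 51422, 84256, 130698, 194060
Δ²: 4322, 8282, 14114, 22178, 32834, 46442, 63362
Δ³: 3960, 5832, 8064, 10656, 13608, 16920
Δ⁴: 1872, 2232, 2592, 2952, 3312
Δ⁵: 360, 360, 360, 360
Constant fifth difference = 360, so extend:
3312 + 360 = 3672;  16920 + 3672 = 20592;  63362 + 20592 = 83954;  194060 + 83954 = 278014;  514904 + 278014 = 792918
3672 + 360 = 4032;  20592 + 4032 = 24624;  83954 + 24624 = 108578;  278014 + 108578 = 386592;  792918 + 386592 = 1179510
4032 + 360 = 4392;  24624 + 4392 = 29016;  108578 + 29016 = 137594;  386592 + 137594 = 524186;  1179510 + 524186 = 1703696
4392 + 360 = 4752;  29016 + 4752 = 33768;  137594 + 33768 = 171362;  524186 + 171362 = 695548;  1703696 + 695548 = 2399244
4752 + 360 = 5112;  33768 + 5112 = 38880;  171362 + 38880 = 210242;  695548 + 210242 = 905790;  2399244 + 905790 = 3305034

3305034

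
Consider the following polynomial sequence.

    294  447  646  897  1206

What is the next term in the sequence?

1579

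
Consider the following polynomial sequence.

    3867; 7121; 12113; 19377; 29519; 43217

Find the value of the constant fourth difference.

72

First differences: 3254, 4992, 7264, 10142, 13698
Second differences: 1738, 2272, 2878, 3556
Third differences: 534, 606, 678
Fourth differences: 72, 72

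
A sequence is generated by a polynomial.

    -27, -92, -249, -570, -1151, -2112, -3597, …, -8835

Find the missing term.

Using the first 7 terms:
First differences: -65  -157  -321  -581  -961  -1485
Second differences: -92  -164  -260  -380  -524
Third differences: -72  -96  -120  -144
Fourth differences: -24  -24  -24
Constant fourth difference = -24.
Extend forward: -144 − 24 = -168;  -524 − 168 = -692;  -1485 − 692 = -2177;  -3597 − 2177 = -5774

-5774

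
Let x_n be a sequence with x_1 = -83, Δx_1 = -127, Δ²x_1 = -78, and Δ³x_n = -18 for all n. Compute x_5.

-1131

Build the table forward from the leading diagonal:
Δ³: -18  -18  -18  -18  -18
Δ²: -78  -96  -114  -132  -150
Δ: -127  -205  -301  -415  -547
x: -83  -210  -415  -716  -1131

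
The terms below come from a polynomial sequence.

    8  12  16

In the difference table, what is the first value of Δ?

4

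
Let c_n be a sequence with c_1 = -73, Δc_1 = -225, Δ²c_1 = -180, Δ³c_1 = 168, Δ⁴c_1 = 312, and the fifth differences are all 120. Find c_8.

13892

Build the table forward from the leading diagonal:
D5: 120, 120, 120, 120, 120, 120, 120, 120
D4: 312, 432, 552, 672, 792, 912, 1032, 1152
D3: 168, 480, 912, 1464, 2136, 2928, 3840, 4872
D2: -180, -12, 468, 1380, 2844, 4980, 7908, 11748
D1: -225, -405, -417, 51, 1431, 4275, 9255, 17163
c: -73, -298, -703, -1120, -1069, 362, 4637, 13892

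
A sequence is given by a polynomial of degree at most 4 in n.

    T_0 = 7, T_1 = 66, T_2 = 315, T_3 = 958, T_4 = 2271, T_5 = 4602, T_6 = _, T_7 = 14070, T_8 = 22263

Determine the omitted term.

8371

Using the first 6 terms:
59, 249, 643, 1313, 2331
190, 394, 670, 1018
204, 276, 348
72, 72
Constant fourth difference = 72.
Extend forward: 348 + 72 = 420;  1018 + 420 = 1438;  2331 + 1438 = 3769;  4602 + 3769 = 8371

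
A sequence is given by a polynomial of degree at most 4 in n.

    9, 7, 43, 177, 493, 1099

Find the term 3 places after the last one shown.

6097

Δ: -2, 36, 134, 316, 606
Δ²: 38, 98, 182, 290
Δ³: 60, 84, 108
Δ⁴: 24, 24
The fourth differences are constant (24).
108 + 24 = 132;  290 + 132 = 422;  606 + 422 = 1028;  1099 + 1028 = 2127
132 + 24 = 156;  422 + 156 = 578;  1028 + 578 = 1606;  2127 + 1606 = 3733
156 + 24 = 180;  578 + 180 = 758;  1606 + 758 = 2364;  3733 + 2364 = 6097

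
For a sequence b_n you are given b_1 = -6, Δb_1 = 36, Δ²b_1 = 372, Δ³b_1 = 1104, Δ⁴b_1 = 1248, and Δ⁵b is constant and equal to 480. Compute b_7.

49470

Build the table forward from the leading diagonal:
D5: 480, 480, 480, 480, 480, 480, 480
D4: 1248, 1728, 2208, 2688, 3168, 3648, 4128
D3: 1104, 2352, 4080, 6288, 8976, 12144, 15792
D2: 372, 1476, 3828, 7908, 14196, 23172, 35316
D1: 36, 408, 1884, 5712, 13620, 27816, 50988
b: -6, 30, 438, 2322, 8034, 21654, 49470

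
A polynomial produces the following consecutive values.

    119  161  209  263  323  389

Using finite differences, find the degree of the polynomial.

42, 48, 54, 60, 66
6, 6, 6, 6
The second differences are constant, so the polynomial has degree 2.

2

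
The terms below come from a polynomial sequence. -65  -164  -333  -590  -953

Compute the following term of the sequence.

First differences: -99  -169  -257  -363
Second differences: -70  -88  -106
Third differences: -18  -18
The third differences are constant (-18).
-106 − 18 = -124;  -363 − 124 = -487;  -953 − 487 = -1440

-1440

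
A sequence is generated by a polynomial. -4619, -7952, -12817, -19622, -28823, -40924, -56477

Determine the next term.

-3333, -4865, -6805, -9201, -12101, -15553
-1532, -1940, -2396, -2900, -3452
-408, -456, -504, -552
-48, -48, -48
Constant fourth difference = -48, so extend:
-552 − 48 = -600;  -3452 − 600 = -4052;  -15553 − 4052 = -19605;  -56477 − 19605 = -76082

-76082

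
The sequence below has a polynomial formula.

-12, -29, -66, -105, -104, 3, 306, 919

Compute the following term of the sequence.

Δ: -17 , -37 , -39 , 1 , 107 , 303 , 613
Δ²: -20 , -2 , 40 , 106 , 196 , 310
Δ³: 18 , 42 , 66 , 90 , 114
Δ⁴: 24 , 24 , 24 , 24
The fourth differences are constant (24).
114 + 24 = 138;  310 + 138 = 448;  613 + 448 = 1061;  919 + 1061 = 1980

1980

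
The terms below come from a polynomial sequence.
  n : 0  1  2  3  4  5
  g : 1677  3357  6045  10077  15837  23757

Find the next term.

34317

First differences: 1680, 2688, 4032, 5760, 7920
Second differences: 1008, 1344, 1728, 2160
Third differences: 336, 384, 432
Fourth differences: 48, 48
Constant fourth difference = 48, so extend:
432 + 48 = 480;  2160 + 480 = 2640;  7920 + 2640 = 10560;  23757 + 10560 = 34317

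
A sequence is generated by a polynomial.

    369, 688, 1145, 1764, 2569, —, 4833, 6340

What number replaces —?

Using the first 5 terms:
First differences: 319  457  619  805
Second differences: 138  162  186
Third differences: 24  24
Constant third difference = 24.
Extend forward: 186 + 24 = 210;  805 + 210 = 1015;  2569 + 1015 = 3584

3584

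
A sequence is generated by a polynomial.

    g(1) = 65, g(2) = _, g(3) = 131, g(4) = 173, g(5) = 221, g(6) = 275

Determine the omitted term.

95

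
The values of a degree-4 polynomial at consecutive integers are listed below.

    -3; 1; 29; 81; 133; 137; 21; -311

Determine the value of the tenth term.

-2127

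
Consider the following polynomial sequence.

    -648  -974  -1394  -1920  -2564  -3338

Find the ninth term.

-6560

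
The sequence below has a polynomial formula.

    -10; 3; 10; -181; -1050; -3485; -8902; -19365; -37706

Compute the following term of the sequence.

Δ: 13 , 7 , -191 , -869 , -2435 , -5417 , -10463 , -18341
Δ²: -6 , -198 , -678 , -1566 , -2982 , -5046 , -7878
Δ³: -192 , -480 , -888 , -1416 , -2064 , -2832
Δ⁴: -288 , -408 , -528 , -648 , -768
Δ⁵: -120 , -120 , -120 , -120
Fifth differences constant at -120.
-768 − 120 = -888;  -2832 − 888 = -3720;  -7878 − 3720 = -11598;  -18341 − 11598 = -29939;  -37706 − 29939 = -67645

-67645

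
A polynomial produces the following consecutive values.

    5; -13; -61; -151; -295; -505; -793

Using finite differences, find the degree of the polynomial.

3

Δ: -18, -48, -90, -144, -210, -288
Δ²: -30, -42, -54, -66, -78
Δ³: -12, -12, -12, -12
The third differences are constant, so the polynomial has degree 3.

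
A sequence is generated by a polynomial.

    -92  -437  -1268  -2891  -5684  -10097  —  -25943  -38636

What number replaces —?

-16652

Using the first 6 terms:
First differences: -345, -831, -1623, -2793, -4413
Second differences: -486, -792, -1170, -1620
Third differences: -306, -378, -450
Fourth differences: -72, -72
Constant fourth difference = -72.
Extend forward: -450 − 72 = -522;  -1620 − 522 = -2142;  -4413 − 2142 = -6555;  -10097 − 6555 = -16652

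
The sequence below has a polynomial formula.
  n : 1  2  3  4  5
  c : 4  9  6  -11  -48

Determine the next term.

-111

Δ: 5, -3, -17, -37
Δ²: -8, -14, -20
Δ³: -6, -6
The third differences are constant (-6).
-20 − 6 = -26;  -37 − 26 = -63;  -48 − 63 = -111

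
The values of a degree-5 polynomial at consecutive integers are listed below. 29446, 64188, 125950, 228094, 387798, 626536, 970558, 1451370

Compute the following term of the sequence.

First differences: 34742 , 61762 , 102144 , 159704 , 238738 , 344022 , 480812
Second differences: 27020 , 40382 , 57560 , 79034 , 105284 , 136790
Third differences: 13362 , 17178 , 21474 , 26250 , 31506
Fourth differences: 3816 , 4296 , 4776 , 5256
Fifth differences: 480 , 480 , 480
Constant fifth difference = 480, so extend:
5256 + 480 = 5736;  31506 + 5736 = 37242;  136790 + 37242 = 174032;  480812 + 174032 = 654844;  1451370 + 654844 = 2106214

2106214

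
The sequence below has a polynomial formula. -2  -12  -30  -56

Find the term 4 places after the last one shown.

-240

D1: -10  -18  -26
D2: -8  -8
The second differences are constant (-8).
-26 − 8 = -34;  -56 − 34 = -90
-34 − 8 = -42;  -90 − 42 = -132
-42 − 8 = -50;  -132 − 50 = -182
-50 − 8 = -58;  -182 − 58 = -240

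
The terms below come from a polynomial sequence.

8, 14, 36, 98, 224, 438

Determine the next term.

6  22  62  126  214
16  40  64  88
24  24  24
Third differences constant at 24.
88 + 24 = 112;  214 + 112 = 326;  438 + 326 = 764

764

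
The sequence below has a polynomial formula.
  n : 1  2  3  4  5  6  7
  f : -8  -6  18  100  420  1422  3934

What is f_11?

Δ: 2  24  82  320  1002  2512
Δ²: 22  58  238  682  1510
Δ³: 36  180  444  828
Δ⁴: 144  264  384
Δ⁵: 120  120
The fifth differences are constant (120).
384 + 120 = 504;  828 + 504 = 1332;  1510 + 1332 = 2842;  2512 + 2842 = 5354;  3934 + 5354 = 9288
504 + 120 = 624;  1332 + 624 = 1956;  2842 + 1956 = 4798;  5354 + 4798 = 10152;  9288 + 10152 = 19440
624 + 120 = 744;  1956 + 744 = 2700;  4798 + 2700 = 7498;  10152 + 7498 = 17650;  19440 + 17650 = 37090
744 + 120 = 864;  2700 + 864 = 3564;  7498 + 3564 = 11062;  17650 + 11062 = 28712;  37090 + 28712 = 65802

65802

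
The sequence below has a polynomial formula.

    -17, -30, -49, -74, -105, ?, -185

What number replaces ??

-142

Using the first 5 terms:
First differences: -13, -19, -25, -31
Second differences: -6, -6, -6
Constant second difference = -6.
Extend forward: -31 − 6 = -37;  -105 − 37 = -142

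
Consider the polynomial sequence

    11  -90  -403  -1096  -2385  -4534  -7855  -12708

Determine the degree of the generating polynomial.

-101, -313, -693, -1289, -2149, -3321, -4853
-212, -380, -596, -860, -1172, -1532
-168, -216, -264, -312, -360
-48, -48, -48, -48
The fourth differences are constant, so the polynomial has degree 4.

4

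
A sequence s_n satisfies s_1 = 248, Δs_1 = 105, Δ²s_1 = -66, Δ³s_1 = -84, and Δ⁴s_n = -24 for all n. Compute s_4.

281

Build the table forward from the leading diagonal:
Δ⁴: -24  -24  -24  -24
Δ³: -84  -108  -132  -156
Δ²: -66  -150  -258  -390
Δ: 105  39  -111  -369
s: 248  353  392  281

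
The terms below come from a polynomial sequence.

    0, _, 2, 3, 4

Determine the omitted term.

Using the last 3 terms:
Δ: 1  1
Constant first difference = 1.
Extend backward: 2 − 1 = 1

1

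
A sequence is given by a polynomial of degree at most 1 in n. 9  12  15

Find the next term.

18

3  3
The first differences are constant (3).
15 + 3 = 18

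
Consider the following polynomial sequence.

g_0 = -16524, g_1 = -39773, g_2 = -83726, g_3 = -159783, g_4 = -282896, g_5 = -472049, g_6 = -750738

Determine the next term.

-1147451

-23249  -43953  -76057  -123113  -189153  -278689
-20704  -32104  -47056  -66040  -89536
-11400  -14952  -18984  -23496
-3552  -4032  -4512
-480  -480
Constant fifth difference = -480, so extend:
-4512 − 480 = -4992;  -23496 − 4992 = -28488;  -89536 − 28488 = -118024;  -278689 − 118024 = -396713;  -750738 − 396713 = -1147451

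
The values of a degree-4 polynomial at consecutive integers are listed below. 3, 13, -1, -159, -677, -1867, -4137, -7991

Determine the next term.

D1: 10, -14, -158, -518, -1190, -2270, -3854
D2: -24, -144, -360, -672, -1080, -1584
D3: -120, -216, -312, -408, -504
D4: -96, -96, -96, -96
Constant fourth difference = -96, so extend:
-504 − 96 = -600;  -1584 − 600 = -2184;  -3854 − 2184 = -6038;  -7991 − 6038 = -14029

-14029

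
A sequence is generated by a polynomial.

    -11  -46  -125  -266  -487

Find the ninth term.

-2531

D1: -35  -79  -141  -221
D2: -44  -62  -80
D3: -18  -18
The third differences are constant (-18).
-80 − 18 = -98;  -221 − 98 = -319;  -487 − 319 = -806
-98 − 18 = -116;  -319 − 116 = -435;  -806 − 435 = -1241
-116 − 18 = -134;  -435 − 134 = -569;  -1241 − 569 = -1810
-134 − 18 = -152;  -569 − 152 = -721;  -1810 − 721 = -2531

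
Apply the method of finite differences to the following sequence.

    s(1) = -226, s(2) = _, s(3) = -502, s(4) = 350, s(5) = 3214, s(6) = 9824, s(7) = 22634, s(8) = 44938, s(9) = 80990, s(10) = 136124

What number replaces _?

Using the last 8 terms:
Δ: 852, 2864, 6610, 12810, 22304, 36052, 55134
Δ²: 2012, 3746, 6200, 9494, 13748, 19082
Δ³: 1734, 2454, 3294, 4254, 5334
Δ⁴: 720, 840, 960, 1080
Δ⁵: 120, 120, 120
Constant fifth difference = 120.
Extend backward: 720 − 120 = 600;  1734 − 600 = 1134;  2012 − 1134 = 878;  852 − 878 = -26;  -502 + 26 = -476

-476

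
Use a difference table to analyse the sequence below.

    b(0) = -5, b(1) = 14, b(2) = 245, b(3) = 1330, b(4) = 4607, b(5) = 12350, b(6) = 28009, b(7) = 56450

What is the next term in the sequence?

104195

Δ: 19  231  1085  3277  7743  15659  28441
Δ²: 212  854  2192  4466  7916  12782
Δ³: 642  1338  2274  3450  4866
Δ⁴: 696  936  1176  1416
Δ⁵: 240  240  240
The fifth differences are constant (240).
1416 + 240 = 1656;  4866 + 1656 = 6522;  12782 + 6522 = 19304;  28441 + 19304 = 47745;  56450 + 47745 = 104195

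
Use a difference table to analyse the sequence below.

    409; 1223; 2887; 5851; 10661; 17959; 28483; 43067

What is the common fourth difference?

96

D1: 814, 1664, 2964, 4810, 7298, 10524, 14584
D2: 850, 1300, 1846, 2488, 3226, 4060
D3: 450, 546, 642, 738, 834
D4: 96, 96, 96, 96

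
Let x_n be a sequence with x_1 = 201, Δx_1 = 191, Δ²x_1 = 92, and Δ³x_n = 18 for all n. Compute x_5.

Build the table forward from the leading diagonal:
Δ³: 18, 18, 18, 18, 18
Δ²: 92, 110, 128, 146, 164
Δ: 191, 283, 393, 521, 667
x: 201, 392, 675, 1068, 1589

1589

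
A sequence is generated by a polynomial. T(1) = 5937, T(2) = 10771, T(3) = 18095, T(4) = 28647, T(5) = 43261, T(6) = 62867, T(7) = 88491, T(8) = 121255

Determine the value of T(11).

275047

Δ: 4834, 7324, 10552, 14614, 19606, 25624, 32764
Δ²: 2490, 3228, 4062, 4992, 6018, 7140
Δ³: 738, 834, 930, 1026, 1122
Δ⁴: 96, 96, 96, 96
Constant fourth difference = 96, so extend:
1122 + 96 = 1218;  7140 + 1218 = 8358;  32764 + 8358 = 41122;  121255 + 41122 = 162377
1218 + 96 = 1314;  8358 + 1314 = 9672;  41122 + 9672 = 50794;  162377 + 50794 = 213171
1314 + 96 = 1410;  9672 + 1410 = 11082;  50794 + 11082 = 61876;  213171 + 61876 = 275047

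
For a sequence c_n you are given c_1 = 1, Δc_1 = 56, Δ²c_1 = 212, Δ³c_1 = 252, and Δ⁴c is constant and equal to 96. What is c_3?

Build the table forward from the leading diagonal:
Δ⁴: 96  96  96
Δ³: 252  348  444
Δ²: 212  464  812
Δ: 56  268  732
c: 1  57  325

325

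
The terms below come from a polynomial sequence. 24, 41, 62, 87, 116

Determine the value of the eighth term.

227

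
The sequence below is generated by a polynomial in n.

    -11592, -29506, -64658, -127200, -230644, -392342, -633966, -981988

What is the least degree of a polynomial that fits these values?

First differences: -17914, -35152, -62542, -103444, -161698, -241624, -348022
Second differences: -17238, -27390, -40902, -58254, -79926, -106398
Third differences: -10152, -13512, -17352, -21672, -26472
Fourth differences: -3360, -3840, -4320, -4800
Fifth differences: -480, -480, -480
The fifth differences are constant, so the polynomial has degree 5.

5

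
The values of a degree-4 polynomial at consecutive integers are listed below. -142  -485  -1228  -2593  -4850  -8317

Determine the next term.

-343, -743, -1365, -2257, -3467
-400, -622, -892, -1210
-222, -270, -318
-48, -48
The fourth differences are constant (-48).
-318 − 48 = -366;  -1210 − 366 = -1576;  -3467 − 1576 = -5043;  -8317 − 5043 = -13360

-13360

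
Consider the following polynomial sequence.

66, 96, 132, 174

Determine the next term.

Δ: 30, 36, 42
Δ²: 6, 6
The second differences are constant (6).
42 + 6 = 48;  174 + 48 = 222

222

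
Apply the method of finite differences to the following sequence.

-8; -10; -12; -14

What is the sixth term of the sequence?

-18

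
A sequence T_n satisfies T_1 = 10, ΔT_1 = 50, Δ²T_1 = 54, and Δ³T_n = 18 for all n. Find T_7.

1480

Build the table forward from the leading diagonal:
Third differences: 18  18  18  18  18  18  18
Second differences: 54  72  90  108  126  144  162
First differences: 50  104  176  266  374  500  644
T: 10  60  164  340  606  980  1480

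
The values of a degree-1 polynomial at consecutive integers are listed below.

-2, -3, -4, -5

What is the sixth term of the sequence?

-7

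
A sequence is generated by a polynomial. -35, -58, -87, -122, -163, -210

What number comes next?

Δ: -23, -29, -35, -41, -47
Δ²: -6, -6, -6, -6
Constant second difference = -6, so extend:
-47 − 6 = -53;  -210 − 53 = -263

-263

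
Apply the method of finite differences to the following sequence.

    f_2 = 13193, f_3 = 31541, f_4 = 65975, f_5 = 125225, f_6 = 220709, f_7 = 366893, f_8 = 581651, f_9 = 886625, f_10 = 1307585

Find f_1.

4529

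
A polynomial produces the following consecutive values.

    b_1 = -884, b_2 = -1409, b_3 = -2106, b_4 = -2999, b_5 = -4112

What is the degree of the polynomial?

Δ: -525, -697, -893, -1113
Δ²: -172, -196, -220
Δ³: -24, -24
The third differences are constant, so the polynomial has degree 3.

3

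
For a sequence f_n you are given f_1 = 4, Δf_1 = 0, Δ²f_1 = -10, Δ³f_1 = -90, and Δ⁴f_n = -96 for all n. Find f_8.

Build the table forward from the leading diagonal:
D4: -96  -96  -96  -96  -96  -96  -96  -96
D3: -90  -186  -282  -378  -474  -570  -666  -762
D2: -10  -100  -286  -568  -946  -1420  -1990  -2656
D1: 0  -10  -110  -396  -964  -1910  -3330  -5320
f: 4  4  -6  -116  -512  -1476  -3386  -6716

-6716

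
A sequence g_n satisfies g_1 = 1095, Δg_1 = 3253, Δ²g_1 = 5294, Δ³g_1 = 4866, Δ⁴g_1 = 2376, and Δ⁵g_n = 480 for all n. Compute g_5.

Build the table forward from the leading diagonal:
D5: 480  480  480  480  480
D4: 2376  2856  3336  3816  4296
D3: 4866  7242  10098  13434  17250
D2: 5294  10160  17402  27500  40934
D1: 3253  8547  18707  36109  63609
g: 1095  4348  12895  31602  67711

67711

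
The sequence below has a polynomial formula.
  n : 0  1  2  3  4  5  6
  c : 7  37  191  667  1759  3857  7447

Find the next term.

Δ: 30  154  476  1092  2098  3590
Δ²: 124  322  616  1006  1492
Δ³: 198  294  390  486
Δ⁴: 96  96  96
Constant fourth difference = 96, so extend:
486 + 96 = 582;  1492 + 582 = 2074;  3590 + 2074 = 5664;  7447 + 5664 = 13111

13111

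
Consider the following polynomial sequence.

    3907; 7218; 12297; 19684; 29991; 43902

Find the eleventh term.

D1: 3311 , 5079 , 7387 , 10307 , 13911
D2: 1768 , 2308 , 2920 , 3604
D3: 540 , 612 , 684
D4: 72 , 72
The fourth differences are constant (72).
684 + 72 = 756;  3604 + 756 = 4360;  13911 + 4360 = 18271;  43902 + 18271 = 62173
756 + 72 = 828;  4360 + 828 = 5188;  18271 + 5188 = 23459;  62173 + 23459 = 85632
828 + 72 = 900;  5188 + 900 = 6088;  23459 + 6088 = 29547;  85632 + 29547 = 115179
900 + 72 = 972;  6088 + 972 = 7060;  29547 + 7060 = 36607;  115179 + 36607 = 151786
972 + 72 = 1044;  7060 + 1044 = 8104;  36607 + 8104 = 44711;  151786 + 44711 = 196497

196497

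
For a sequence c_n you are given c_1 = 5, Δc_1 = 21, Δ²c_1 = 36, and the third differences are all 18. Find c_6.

Build the table forward from the leading diagonal:
Third differences: 18, 18, 18, 18, 18, 18
Second differences: 36, 54, 72, 90, 108, 126
First differences: 21, 57, 111, 183, 273, 381
c: 5, 26, 83, 194, 377, 650

650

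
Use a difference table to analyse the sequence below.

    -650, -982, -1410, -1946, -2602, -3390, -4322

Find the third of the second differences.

-120

D1: -332, -428, -536, -656, -788, -932
D2: -96, -108, -120, -132, -144
D3: -12, -12, -12, -12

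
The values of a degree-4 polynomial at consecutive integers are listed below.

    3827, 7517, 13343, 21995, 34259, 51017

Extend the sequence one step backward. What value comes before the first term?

1679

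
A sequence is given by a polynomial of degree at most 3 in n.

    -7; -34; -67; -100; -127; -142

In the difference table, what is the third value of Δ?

-33

Δ: -27, -33, -33, -27, -15
Δ²: -6, 0, 6, 12
Δ³: 6, 6, 6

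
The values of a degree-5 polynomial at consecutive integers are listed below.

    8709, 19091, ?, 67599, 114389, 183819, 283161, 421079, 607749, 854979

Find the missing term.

37449

Using the last 7 terms:
D1: 46790  69430  99342  137918  186670  247230
D2: 22640  29912  38576  48752  60560
D3: 7272  8664  10176  11808
D4: 1392  1512  1632
D5: 120  120
Constant fifth difference = 120.
Extend backward: 1392 − 120 = 1272;  7272 − 1272 = 6000;  22640 − 6000 = 16640;  46790 − 16640 = 30150;  67599 − 30150 = 37449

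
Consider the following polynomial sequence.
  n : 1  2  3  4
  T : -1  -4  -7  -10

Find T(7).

-19

First differences: -3, -3, -3
First differences constant at -3.
-10 − 3 = -13
-13 − 3 = -16
-16 − 3 = -19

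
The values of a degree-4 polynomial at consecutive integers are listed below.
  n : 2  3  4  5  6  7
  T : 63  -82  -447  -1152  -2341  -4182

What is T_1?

-145, -365, -705, -1189, -1841
-220, -340, -484, -652
-120, -144, -168
-24, -24
The fourth differences are constant at -24.
Work back: -120 + 24 = -96;  -220 + 96 = -124;  -145 + 124 = -21;  63 + 21 = 84

84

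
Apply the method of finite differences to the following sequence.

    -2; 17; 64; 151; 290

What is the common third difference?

12

D1: 19, 47, 87, 139
D2: 28, 40, 52
D3: 12, 12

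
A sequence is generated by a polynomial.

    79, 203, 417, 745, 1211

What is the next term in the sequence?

1839

D1: 124, 214, 328, 466
D2: 90, 114, 138
D3: 24, 24
The third differences are constant (24).
138 + 24 = 162;  466 + 162 = 628;  1211 + 628 = 1839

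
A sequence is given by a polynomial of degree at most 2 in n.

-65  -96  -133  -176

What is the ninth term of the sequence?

D1: -31  -37  -43
D2: -6  -6
Second differences constant at -6.
-43 − 6 = -49;  -176 − 49 = -225
-49 − 6 = -55;  -225 − 55 = -280
-55 − 6 = -61;  -280 − 61 = -341
-61 − 6 = -67;  -341 − 67 = -408
-67 − 6 = -73;  -408 − 73 = -481

-481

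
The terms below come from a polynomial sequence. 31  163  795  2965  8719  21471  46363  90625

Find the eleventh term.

Δ: 132, 632, 2170, 5754, 12752, 24892, 44262
Δ²: 500, 1538, 3584, 6998, 12140, 19370
Δ³: 1038, 2046, 3414, 5142, 7230
Δ⁴: 1008, 1368, 1728, 2088
Δ⁵: 360, 360, 360
The fifth differences are constant (360).
2088 + 360 = 2448;  7230 + 2448 = 9678;  19370 + 9678 = 29048;  44262 + 29048 = 73310;  90625 + 73310 = 163935
2448 + 360 = 2808;  9678 + 2808 = 12486;  29048 + 12486 = 41534;  73310 + 41534 = 114844;  163935 + 114844 = 278779
2808 + 360 = 3168;  12486 + 3168 = 15654;  41534 + 15654 = 57188;  114844 + 57188 = 172032;  278779 + 172032 = 450811

450811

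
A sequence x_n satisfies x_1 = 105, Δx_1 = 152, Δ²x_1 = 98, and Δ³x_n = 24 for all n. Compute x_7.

2967

Build the table forward from the leading diagonal:
D3: 24  24  24  24  24  24  24
D2: 98  122  146  170  194  218  242
D1: 152  250  372  518  688  882  1100
x: 105  257  507  879  1397  2085  2967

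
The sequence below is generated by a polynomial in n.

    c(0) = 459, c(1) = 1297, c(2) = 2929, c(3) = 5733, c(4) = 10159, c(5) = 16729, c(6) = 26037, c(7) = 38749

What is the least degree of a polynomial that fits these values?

Δ: 838, 1632, 2804, 4426, 6570, 9308, 12712
Δ²: 794, 1172, 1622, 2144, 2738, 3404
Δ³: 378, 450, 522, 594, 666
Δ⁴: 72, 72, 72, 72
The fourth differences are constant, so the polynomial has degree 4.

4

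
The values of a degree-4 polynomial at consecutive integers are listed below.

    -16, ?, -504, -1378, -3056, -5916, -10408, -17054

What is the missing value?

-128

Using the last 6 terms:
First differences: -874, -1678, -2860, -4492, -6646
Second differences: -804, -1182, -1632, -2154
Third differences: -378, -450, -522
Fourth differences: -72, -72
Constant fourth difference = -72.
Extend backward: -378 + 72 = -306;  -804 + 306 = -498;  -874 + 498 = -376;  -504 + 376 = -128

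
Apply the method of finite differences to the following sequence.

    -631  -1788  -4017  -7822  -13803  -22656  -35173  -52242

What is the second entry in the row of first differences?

-2229

First differences: -1157, -2229, -3805, -5981, -8853, -12517, -17069
Second differences: -1072, -1576, -2176, -2872, -3664, -4552
Third differences: -504, -600, -696, -792, -888
Fourth differences: -96, -96, -96, -96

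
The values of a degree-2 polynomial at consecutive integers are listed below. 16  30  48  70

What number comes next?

14, 18, 22
4, 4
Constant second difference = 4, so extend:
22 + 4 = 26;  70 + 26 = 96

96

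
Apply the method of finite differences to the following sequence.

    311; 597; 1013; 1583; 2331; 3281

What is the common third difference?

24

First differences: 286, 416, 570, 748, 950
Second differences: 130, 154, 178, 202
Third differences: 24, 24, 24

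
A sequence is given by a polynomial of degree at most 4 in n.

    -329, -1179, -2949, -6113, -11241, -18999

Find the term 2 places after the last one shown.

-850, -1770, -3164, -5128, -7758
-920, -1394, -1964, -2630
-474, -570, -666
-96, -96
Constant fourth difference = -96, so extend:
-666 − 96 = -762;  -2630 − 762 = -3392;  -7758 − 3392 = -11150;  -18999 − 11150 = -30149
-762 − 96 = -858;  -3392 − 858 = -4250;  -11150 − 4250 = -15400;  -30149 − 15400 = -45549

-45549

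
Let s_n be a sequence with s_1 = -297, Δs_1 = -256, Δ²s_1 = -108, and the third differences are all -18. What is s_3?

Build the table forward from the leading diagonal:
Δ³: -18  -18  -18
Δ²: -108  -126  -144
Δ: -256  -364  -490
s: -297  -553  -917

-917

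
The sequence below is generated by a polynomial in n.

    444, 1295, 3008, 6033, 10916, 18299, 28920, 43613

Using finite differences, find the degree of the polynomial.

D1: 851, 1713, 3025, 4883, 7383, 10621, 14693
D2: 862, 1312, 1858, 2500, 3238, 4072
D3: 450, 546, 642, 738, 834
D4: 96, 96, 96, 96
The fourth differences are constant, so the polynomial has degree 4.

4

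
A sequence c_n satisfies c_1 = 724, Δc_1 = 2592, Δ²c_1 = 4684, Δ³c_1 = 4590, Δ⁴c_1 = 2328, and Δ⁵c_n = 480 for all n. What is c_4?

Build the table forward from the leading diagonal:
Δ⁵: 480  480  480  480
Δ⁴: 2328  2808  3288  3768
Δ³: 4590  6918  9726  13014
Δ²: 4684  9274  16192  25918
Δ: 2592  7276  16550  32742
c: 724  3316  10592  27142

27142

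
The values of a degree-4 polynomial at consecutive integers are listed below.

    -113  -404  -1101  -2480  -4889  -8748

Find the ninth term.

-34305

-291 , -697 , -1379 , -2409 , -3859
-406 , -682 , -1030 , -1450
-276 , -348 , -420
-72 , -72
Fourth differences constant at -72.
-420 − 72 = -492;  -1450 − 492 = -1942;  -3859 − 1942 = -5801;  -8748 − 5801 = -14549
-492 − 72 = -564;  -1942 − 564 = -2506;  -5801 − 2506 = -8307;  -14549 − 8307 = -22856
-564 − 72 = -636;  -2506 − 636 = -3142;  -8307 − 3142 = -11449;  -22856 − 11449 = -34305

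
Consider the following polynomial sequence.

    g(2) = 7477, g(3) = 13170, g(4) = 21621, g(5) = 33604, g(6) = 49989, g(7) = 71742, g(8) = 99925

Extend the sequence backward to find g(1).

First differences: 5693  8451  11983  16385  21753  28183
Second differences: 2758  3532  4402  5368  6430
Third differences: 774  870  966  1062
Fourth differences: 96  96  96
The fourth differences are constant at 96.
Work back: 774 − 96 = 678;  2758 − 678 = 2080;  5693 − 2080 = 3613;  7477 − 3613 = 3864

3864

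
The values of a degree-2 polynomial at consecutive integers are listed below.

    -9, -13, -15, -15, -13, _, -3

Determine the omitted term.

Using the first 5 terms:
-4, -2, 0, 2
2, 2, 2
Constant second difference = 2.
Extend forward: 2 + 2 = 4;  -13 + 4 = -9

-9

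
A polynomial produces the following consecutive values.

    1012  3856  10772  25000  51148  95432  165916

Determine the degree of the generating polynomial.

5

2844, 6916, 14228, 26148, 44284, 70484
4072, 7312, 11920, 18136, 26200
3240, 4608, 6216, 8064
1368, 1608, 1848
240, 240
The fifth differences are constant, so the polynomial has degree 5.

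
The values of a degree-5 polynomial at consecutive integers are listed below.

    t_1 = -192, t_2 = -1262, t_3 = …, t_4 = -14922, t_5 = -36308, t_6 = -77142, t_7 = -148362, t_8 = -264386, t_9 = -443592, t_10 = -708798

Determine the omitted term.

-5046

Using the last 7 terms:
-21386, -40834, -71220, -116024, -179206, -265206
-19448, -30386, -44804, -63182, -86000
-10938, -14418, -18378, -22818
-3480, -3960, -4440
-480, -480
Constant fifth difference = -480.
Extend backward: -3480 + 480 = -3000;  -10938 + 3000 = -7938;  -19448 + 7938 = -11510;  -21386 + 11510 = -9876;  -14922 + 9876 = -5046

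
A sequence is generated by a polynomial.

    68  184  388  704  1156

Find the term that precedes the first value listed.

16

D1: 116  204  316  452
D2: 88  112  136
D3: 24  24
The third differences are constant at 24.
Work back: 88 − 24 = 64;  116 − 64 = 52;  68 − 52 = 16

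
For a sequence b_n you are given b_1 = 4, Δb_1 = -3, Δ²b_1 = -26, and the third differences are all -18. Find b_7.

Build the table forward from the leading diagonal:
Δ³: -18, -18, -18, -18, -18, -18, -18
Δ²: -26, -44, -62, -80, -98, -116, -134
Δ: -3, -29, -73, -135, -215, -313, -429
b: 4, 1, -28, -101, -236, -451, -764

-764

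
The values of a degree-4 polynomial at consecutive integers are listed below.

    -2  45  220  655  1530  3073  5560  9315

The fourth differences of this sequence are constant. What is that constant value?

48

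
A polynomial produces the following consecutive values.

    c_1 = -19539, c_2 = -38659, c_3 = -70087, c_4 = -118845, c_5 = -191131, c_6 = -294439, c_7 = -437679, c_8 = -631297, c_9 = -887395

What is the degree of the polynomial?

First differences: -19120, -31428, -48758, -72286, -103308, -143240, -193618, -256098
Second differences: -12308, -17330, -23528, -31022, -39932, -50378, -62480
Third differences: -5022, -6198, -7494, -8910, -10446, -12102
Fourth differences: -1176, -1296, -1416, -1536, -1656
Fifth differences: -120, -120, -120, -120
The fifth differences are constant, so the polynomial has degree 5.

5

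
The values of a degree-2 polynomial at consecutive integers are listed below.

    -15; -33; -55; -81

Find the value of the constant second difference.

Δ: -18, -22, -26
Δ²: -4, -4

-4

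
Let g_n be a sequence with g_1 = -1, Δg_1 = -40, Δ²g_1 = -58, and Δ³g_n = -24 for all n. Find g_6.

-1021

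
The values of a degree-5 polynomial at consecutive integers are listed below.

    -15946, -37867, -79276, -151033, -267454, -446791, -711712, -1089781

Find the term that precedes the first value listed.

-21921, -41409, -71757, -116421, -179337, -264921, -378069
-19488, -30348, -44664, -62916, -85584, -113148
-10860, -14316, -18252, -22668, -27564
-3456, -3936, -4416, -4896
-480, -480, -480
The fifth differences are constant at -480.
Work back: -3456 + 480 = -2976;  -10860 + 2976 = -7884;  -19488 + 7884 = -11604;  -21921 + 11604 = -10317;  -15946 + 10317 = -5629

-5629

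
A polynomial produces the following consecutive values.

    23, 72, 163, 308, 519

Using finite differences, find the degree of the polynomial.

3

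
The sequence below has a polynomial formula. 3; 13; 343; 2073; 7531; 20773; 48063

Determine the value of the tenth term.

320061

10  330  1730  5458  13242  27290
320  1400  3728  7784  14048
1080  2328  4056  6264
1248  1728  2208
480  480
The fifth differences are constant (480).
2208 + 480 = 2688;  6264 + 2688 = 8952;  14048 + 8952 = 23000;  27290 + 23000 = 50290;  48063 + 50290 = 98353
2688 + 480 = 3168;  8952 + 3168 = 12120;  23000 + 12120 = 35120;  50290 + 35120 = 85410;  98353 + 85410 = 183763
3168 + 480 = 3648;  12120 + 3648 = 15768;  35120 + 15768 = 50888;  85410 + 50888 = 136298;  183763 + 136298 = 320061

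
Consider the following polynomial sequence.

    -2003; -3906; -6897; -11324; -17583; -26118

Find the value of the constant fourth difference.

Δ: -1903, -2991, -4427, -6259, -8535
Δ²: -1088, -1436, -1832, -2276
Δ³: -348, -396, -444
Δ⁴: -48, -48

-48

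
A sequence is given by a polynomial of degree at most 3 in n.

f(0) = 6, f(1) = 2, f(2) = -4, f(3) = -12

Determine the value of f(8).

First differences: -4 , -6 , -8
Second differences: -2 , -2
Second differences constant at -2.
-8 − 2 = -10;  -12 − 10 = -22
-10 − 2 = -12;  -22 − 12 = -34
-12 − 2 = -14;  -34 − 14 = -48
-14 − 2 = -16;  -48 − 16 = -64
-16 − 2 = -18;  -64 − 18 = -82

-82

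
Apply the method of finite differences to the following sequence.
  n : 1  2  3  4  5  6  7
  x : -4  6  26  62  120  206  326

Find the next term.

486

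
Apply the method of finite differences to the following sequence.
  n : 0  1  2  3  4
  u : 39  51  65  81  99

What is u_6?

Δ: 12, 14, 16, 18
Δ²: 2, 2, 2
Second differences constant at 2.
18 + 2 = 20;  99 + 20 = 119
20 + 2 = 22;  119 + 22 = 141

141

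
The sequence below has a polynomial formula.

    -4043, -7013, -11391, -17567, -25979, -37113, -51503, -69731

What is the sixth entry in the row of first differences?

-14390

First differences: -2970, -4378, -6176, -8412, -11134, -14390, -18228
Second differences: -1408, -1798, -2236, -2722, -3256, -3838
Third differences: -390, -438, -486, -534, -582
Fourth differences: -48, -48, -48, -48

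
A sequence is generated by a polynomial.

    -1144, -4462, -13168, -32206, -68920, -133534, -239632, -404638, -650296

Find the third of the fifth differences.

First differences: -3318, -8706, -19038, -36714, -64614, -106098, -165006, -245658
Second differences: -5388, -10332, -17676, -27900, -41484, -58908, -80652
Third differences: -4944, -7344, -10224, -13584, -17424, -21744
Fourth differences: -2400, -2880, -3360, -3840, -4320
Fifth differences: -480, -480, -480, -480

-480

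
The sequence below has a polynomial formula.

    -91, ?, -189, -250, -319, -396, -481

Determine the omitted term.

-136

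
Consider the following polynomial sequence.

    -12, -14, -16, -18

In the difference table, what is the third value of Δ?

First differences: -2, -2, -2

-2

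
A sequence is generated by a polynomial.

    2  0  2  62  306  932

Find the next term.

2210

First differences: -2  2  60  244  626
Second differences: 4  58  184  382
Third differences: 54  126  198
Fourth differences: 72  72
Fourth differences constant at 72.
198 + 72 = 270;  382 + 270 = 652;  626 + 652 = 1278;  932 + 1278 = 2210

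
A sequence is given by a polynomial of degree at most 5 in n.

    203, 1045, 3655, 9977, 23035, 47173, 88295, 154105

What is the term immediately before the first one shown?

25

First differences: 842, 2610, 6322, 13058, 24138, 41122, 65810
Second differences: 1768, 3712, 6736, 11080, 16984, 24688
Third differences: 1944, 3024, 4344, 5904, 7704
Fourth differences: 1080, 1320, 1560, 1800
Fifth differences: 240, 240, 240
The fifth differences are constant at 240.
Work back: 1080 − 240 = 840;  1944 − 840 = 1104;  1768 − 1104 = 664;  842 − 664 = 178;  203 − 178 = 25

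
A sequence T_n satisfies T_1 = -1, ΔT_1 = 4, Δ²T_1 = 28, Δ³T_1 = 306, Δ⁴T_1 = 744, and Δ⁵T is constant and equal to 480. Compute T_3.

Build the table forward from the leading diagonal:
Δ⁵: 480  480  480
Δ⁴: 744  1224  1704
Δ³: 306  1050  2274
Δ²: 28  334  1384
Δ: 4  32  366
T: -1  3  35

35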